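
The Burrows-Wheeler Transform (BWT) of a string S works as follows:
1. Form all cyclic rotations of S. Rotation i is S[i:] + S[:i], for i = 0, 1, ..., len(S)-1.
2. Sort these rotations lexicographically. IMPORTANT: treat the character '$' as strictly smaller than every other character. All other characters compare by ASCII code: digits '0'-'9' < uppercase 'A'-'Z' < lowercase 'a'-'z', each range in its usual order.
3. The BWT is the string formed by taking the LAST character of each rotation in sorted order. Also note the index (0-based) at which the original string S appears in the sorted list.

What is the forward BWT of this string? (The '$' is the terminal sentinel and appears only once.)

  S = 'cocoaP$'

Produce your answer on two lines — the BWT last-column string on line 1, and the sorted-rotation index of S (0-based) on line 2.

All 7 rotations (rotation i = S[i:]+S[:i]):
  rot[0] = cocoaP$
  rot[1] = ocoaP$c
  rot[2] = coaP$co
  rot[3] = oaP$coc
  rot[4] = aP$coco
  rot[5] = P$cocoa
  rot[6] = $cocoaP
Sorted (with $ < everything):
  sorted[0] = $cocoaP  (last char: 'P')
  sorted[1] = P$cocoa  (last char: 'a')
  sorted[2] = aP$coco  (last char: 'o')
  sorted[3] = coaP$co  (last char: 'o')
  sorted[4] = cocoaP$  (last char: '$')
  sorted[5] = oaP$coc  (last char: 'c')
  sorted[6] = ocoaP$c  (last char: 'c')
Last column: Paoo$cc
Original string S is at sorted index 4

Answer: Paoo$cc
4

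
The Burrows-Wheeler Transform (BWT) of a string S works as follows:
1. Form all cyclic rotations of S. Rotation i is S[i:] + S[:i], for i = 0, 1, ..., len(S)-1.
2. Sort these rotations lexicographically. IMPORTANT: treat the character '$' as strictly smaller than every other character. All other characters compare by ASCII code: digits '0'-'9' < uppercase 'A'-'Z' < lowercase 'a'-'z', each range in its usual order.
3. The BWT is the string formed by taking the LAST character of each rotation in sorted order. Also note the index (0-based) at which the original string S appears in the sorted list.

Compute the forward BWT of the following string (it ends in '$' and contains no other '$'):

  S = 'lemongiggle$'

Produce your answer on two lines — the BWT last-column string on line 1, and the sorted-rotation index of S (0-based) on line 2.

Answer: ellinggg$eom
8

Derivation:
All 12 rotations (rotation i = S[i:]+S[:i]):
  rot[0] = lemongiggle$
  rot[1] = emongiggle$l
  rot[2] = mongiggle$le
  rot[3] = ongiggle$lem
  rot[4] = ngiggle$lemo
  rot[5] = giggle$lemon
  rot[6] = iggle$lemong
  rot[7] = ggle$lemongi
  rot[8] = gle$lemongig
  rot[9] = le$lemongigg
  rot[10] = e$lemongiggl
  rot[11] = $lemongiggle
Sorted (with $ < everything):
  sorted[0] = $lemongiggle  (last char: 'e')
  sorted[1] = e$lemongiggl  (last char: 'l')
  sorted[2] = emongiggle$l  (last char: 'l')
  sorted[3] = ggle$lemongi  (last char: 'i')
  sorted[4] = giggle$lemon  (last char: 'n')
  sorted[5] = gle$lemongig  (last char: 'g')
  sorted[6] = iggle$lemong  (last char: 'g')
  sorted[7] = le$lemongigg  (last char: 'g')
  sorted[8] = lemongiggle$  (last char: '$')
  sorted[9] = mongiggle$le  (last char: 'e')
  sorted[10] = ngiggle$lemo  (last char: 'o')
  sorted[11] = ongiggle$lem  (last char: 'm')
Last column: ellinggg$eom
Original string S is at sorted index 8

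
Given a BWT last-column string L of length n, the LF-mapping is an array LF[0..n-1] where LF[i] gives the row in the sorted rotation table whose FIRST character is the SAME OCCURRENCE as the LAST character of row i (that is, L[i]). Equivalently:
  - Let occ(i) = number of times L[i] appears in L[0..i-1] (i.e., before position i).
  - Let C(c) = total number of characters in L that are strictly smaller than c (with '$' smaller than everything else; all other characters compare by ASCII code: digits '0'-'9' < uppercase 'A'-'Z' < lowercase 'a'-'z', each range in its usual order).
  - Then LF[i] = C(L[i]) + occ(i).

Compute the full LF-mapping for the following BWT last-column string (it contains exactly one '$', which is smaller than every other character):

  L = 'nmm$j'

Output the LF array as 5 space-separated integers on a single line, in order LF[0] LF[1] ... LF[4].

Answer: 4 2 3 0 1

Derivation:
Char counts: '$':1, 'j':1, 'm':2, 'n':1
C (first-col start): C('$')=0, C('j')=1, C('m')=2, C('n')=4
L[0]='n': occ=0, LF[0]=C('n')+0=4+0=4
L[1]='m': occ=0, LF[1]=C('m')+0=2+0=2
L[2]='m': occ=1, LF[2]=C('m')+1=2+1=3
L[3]='$': occ=0, LF[3]=C('$')+0=0+0=0
L[4]='j': occ=0, LF[4]=C('j')+0=1+0=1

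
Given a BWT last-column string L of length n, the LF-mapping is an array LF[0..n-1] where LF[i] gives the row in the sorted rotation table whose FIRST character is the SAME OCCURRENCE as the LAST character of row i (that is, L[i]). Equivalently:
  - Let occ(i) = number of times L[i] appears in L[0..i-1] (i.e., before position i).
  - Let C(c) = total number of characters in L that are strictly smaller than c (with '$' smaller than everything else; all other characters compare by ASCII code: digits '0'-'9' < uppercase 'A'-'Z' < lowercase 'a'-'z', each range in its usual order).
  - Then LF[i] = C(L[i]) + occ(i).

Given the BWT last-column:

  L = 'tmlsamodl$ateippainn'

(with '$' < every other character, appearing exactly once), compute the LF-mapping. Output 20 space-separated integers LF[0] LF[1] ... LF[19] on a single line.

Char counts: '$':1, 'a':3, 'd':1, 'e':1, 'i':2, 'l':2, 'm':2, 'n':2, 'o':1, 'p':2, 's':1, 't':2
C (first-col start): C('$')=0, C('a')=1, C('d')=4, C('e')=5, C('i')=6, C('l')=8, C('m')=10, C('n')=12, C('o')=14, C('p')=15, C('s')=17, C('t')=18
L[0]='t': occ=0, LF[0]=C('t')+0=18+0=18
L[1]='m': occ=0, LF[1]=C('m')+0=10+0=10
L[2]='l': occ=0, LF[2]=C('l')+0=8+0=8
L[3]='s': occ=0, LF[3]=C('s')+0=17+0=17
L[4]='a': occ=0, LF[4]=C('a')+0=1+0=1
L[5]='m': occ=1, LF[5]=C('m')+1=10+1=11
L[6]='o': occ=0, LF[6]=C('o')+0=14+0=14
L[7]='d': occ=0, LF[7]=C('d')+0=4+0=4
L[8]='l': occ=1, LF[8]=C('l')+1=8+1=9
L[9]='$': occ=0, LF[9]=C('$')+0=0+0=0
L[10]='a': occ=1, LF[10]=C('a')+1=1+1=2
L[11]='t': occ=1, LF[11]=C('t')+1=18+1=19
L[12]='e': occ=0, LF[12]=C('e')+0=5+0=5
L[13]='i': occ=0, LF[13]=C('i')+0=6+0=6
L[14]='p': occ=0, LF[14]=C('p')+0=15+0=15
L[15]='p': occ=1, LF[15]=C('p')+1=15+1=16
L[16]='a': occ=2, LF[16]=C('a')+2=1+2=3
L[17]='i': occ=1, LF[17]=C('i')+1=6+1=7
L[18]='n': occ=0, LF[18]=C('n')+0=12+0=12
L[19]='n': occ=1, LF[19]=C('n')+1=12+1=13

Answer: 18 10 8 17 1 11 14 4 9 0 2 19 5 6 15 16 3 7 12 13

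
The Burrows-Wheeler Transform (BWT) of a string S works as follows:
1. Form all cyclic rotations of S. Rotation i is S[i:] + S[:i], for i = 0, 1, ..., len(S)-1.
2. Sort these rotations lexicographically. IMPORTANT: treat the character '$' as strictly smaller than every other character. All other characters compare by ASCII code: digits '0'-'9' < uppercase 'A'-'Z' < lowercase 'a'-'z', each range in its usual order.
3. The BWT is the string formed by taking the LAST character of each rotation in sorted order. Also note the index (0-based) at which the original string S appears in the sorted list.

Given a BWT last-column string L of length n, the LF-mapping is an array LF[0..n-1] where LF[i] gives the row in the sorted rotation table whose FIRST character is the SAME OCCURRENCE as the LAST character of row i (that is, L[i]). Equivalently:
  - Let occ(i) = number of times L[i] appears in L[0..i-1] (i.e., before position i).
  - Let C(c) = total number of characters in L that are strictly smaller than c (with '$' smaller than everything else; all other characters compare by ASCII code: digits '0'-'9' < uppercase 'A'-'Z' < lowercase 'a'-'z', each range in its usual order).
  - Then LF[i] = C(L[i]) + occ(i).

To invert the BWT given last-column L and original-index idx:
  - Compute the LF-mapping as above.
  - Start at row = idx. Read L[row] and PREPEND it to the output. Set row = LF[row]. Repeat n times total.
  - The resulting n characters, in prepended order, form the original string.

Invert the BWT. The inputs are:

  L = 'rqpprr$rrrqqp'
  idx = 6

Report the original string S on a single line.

LF mapping: 7 4 1 2 8 9 0 10 11 12 5 6 3
Walk LF starting at row 6, prepending L[row]:
  step 1: row=6, L[6]='$', prepend. Next row=LF[6]=0
  step 2: row=0, L[0]='r', prepend. Next row=LF[0]=7
  step 3: row=7, L[7]='r', prepend. Next row=LF[7]=10
  step 4: row=10, L[10]='q', prepend. Next row=LF[10]=5
  step 5: row=5, L[5]='r', prepend. Next row=LF[5]=9
  step 6: row=9, L[9]='r', prepend. Next row=LF[9]=12
  step 7: row=12, L[12]='p', prepend. Next row=LF[12]=3
  step 8: row=3, L[3]='p', prepend. Next row=LF[3]=2
  step 9: row=2, L[2]='p', prepend. Next row=LF[2]=1
  step 10: row=1, L[1]='q', prepend. Next row=LF[1]=4
  step 11: row=4, L[4]='r', prepend. Next row=LF[4]=8
  step 12: row=8, L[8]='r', prepend. Next row=LF[8]=11
  step 13: row=11, L[11]='q', prepend. Next row=LF[11]=6
Reversed output: qrrqppprrqrr$

Answer: qrrqppprrqrr$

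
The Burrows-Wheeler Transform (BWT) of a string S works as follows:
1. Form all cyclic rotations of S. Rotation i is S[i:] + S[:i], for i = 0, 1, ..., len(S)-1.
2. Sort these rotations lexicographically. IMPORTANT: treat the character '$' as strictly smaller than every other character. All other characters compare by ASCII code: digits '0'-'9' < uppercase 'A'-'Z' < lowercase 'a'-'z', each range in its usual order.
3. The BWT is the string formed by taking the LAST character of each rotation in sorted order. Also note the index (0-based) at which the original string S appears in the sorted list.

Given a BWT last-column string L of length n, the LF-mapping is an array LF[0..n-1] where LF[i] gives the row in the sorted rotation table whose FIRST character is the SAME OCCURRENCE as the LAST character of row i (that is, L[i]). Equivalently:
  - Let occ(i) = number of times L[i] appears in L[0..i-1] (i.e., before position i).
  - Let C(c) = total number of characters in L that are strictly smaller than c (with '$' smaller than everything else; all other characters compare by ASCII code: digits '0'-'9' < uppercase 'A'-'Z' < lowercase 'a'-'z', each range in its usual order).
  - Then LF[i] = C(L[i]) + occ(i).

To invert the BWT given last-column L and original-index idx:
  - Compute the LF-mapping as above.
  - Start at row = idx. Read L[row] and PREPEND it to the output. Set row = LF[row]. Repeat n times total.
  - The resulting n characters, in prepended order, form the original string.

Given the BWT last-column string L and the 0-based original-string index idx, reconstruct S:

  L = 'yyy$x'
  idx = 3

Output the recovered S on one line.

LF mapping: 2 3 4 0 1
Walk LF starting at row 3, prepending L[row]:
  step 1: row=3, L[3]='$', prepend. Next row=LF[3]=0
  step 2: row=0, L[0]='y', prepend. Next row=LF[0]=2
  step 3: row=2, L[2]='y', prepend. Next row=LF[2]=4
  step 4: row=4, L[4]='x', prepend. Next row=LF[4]=1
  step 5: row=1, L[1]='y', prepend. Next row=LF[1]=3
Reversed output: yxyy$

Answer: yxyy$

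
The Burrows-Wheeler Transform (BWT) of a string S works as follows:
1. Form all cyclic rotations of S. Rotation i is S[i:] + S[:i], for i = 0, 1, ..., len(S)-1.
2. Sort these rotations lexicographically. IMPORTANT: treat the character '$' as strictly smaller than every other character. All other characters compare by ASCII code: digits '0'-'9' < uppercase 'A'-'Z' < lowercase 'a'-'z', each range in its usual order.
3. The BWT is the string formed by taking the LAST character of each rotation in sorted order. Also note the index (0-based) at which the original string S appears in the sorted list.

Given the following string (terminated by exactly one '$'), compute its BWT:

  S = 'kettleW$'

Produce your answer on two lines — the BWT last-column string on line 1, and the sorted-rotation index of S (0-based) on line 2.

Answer: Welk$tte
4

Derivation:
All 8 rotations (rotation i = S[i:]+S[:i]):
  rot[0] = kettleW$
  rot[1] = ettleW$k
  rot[2] = ttleW$ke
  rot[3] = tleW$ket
  rot[4] = leW$kett
  rot[5] = eW$kettl
  rot[6] = W$kettle
  rot[7] = $kettleW
Sorted (with $ < everything):
  sorted[0] = $kettleW  (last char: 'W')
  sorted[1] = W$kettle  (last char: 'e')
  sorted[2] = eW$kettl  (last char: 'l')
  sorted[3] = ettleW$k  (last char: 'k')
  sorted[4] = kettleW$  (last char: '$')
  sorted[5] = leW$kett  (last char: 't')
  sorted[6] = tleW$ket  (last char: 't')
  sorted[7] = ttleW$ke  (last char: 'e')
Last column: Welk$tte
Original string S is at sorted index 4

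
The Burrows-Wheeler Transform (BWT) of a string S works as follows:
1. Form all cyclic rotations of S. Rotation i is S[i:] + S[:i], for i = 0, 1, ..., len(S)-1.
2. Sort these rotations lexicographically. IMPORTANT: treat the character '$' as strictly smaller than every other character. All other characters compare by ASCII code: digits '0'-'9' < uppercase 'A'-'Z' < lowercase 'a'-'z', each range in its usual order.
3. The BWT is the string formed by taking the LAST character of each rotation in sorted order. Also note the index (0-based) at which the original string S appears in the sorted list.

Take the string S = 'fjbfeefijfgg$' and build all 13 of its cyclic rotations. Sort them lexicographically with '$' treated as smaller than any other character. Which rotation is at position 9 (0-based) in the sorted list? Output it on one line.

Answer: gg$fjbfeefijf

Derivation:
All 13 rotations (rotation i = S[i:]+S[:i]):
  rot[0] = fjbfeefijfgg$
  rot[1] = jbfeefijfgg$f
  rot[2] = bfeefijfgg$fj
  rot[3] = feefijfgg$fjb
  rot[4] = eefijfgg$fjbf
  rot[5] = efijfgg$fjbfe
  rot[6] = fijfgg$fjbfee
  rot[7] = ijfgg$fjbfeef
  rot[8] = jfgg$fjbfeefi
  rot[9] = fgg$fjbfeefij
  rot[10] = gg$fjbfeefijf
  rot[11] = g$fjbfeefijfg
  rot[12] = $fjbfeefijfgg
Sorted (with $ < everything):
  sorted[0] = $fjbfeefijfgg
  sorted[1] = bfeefijfgg$fj
  sorted[2] = eefijfgg$fjbf
  sorted[3] = efijfgg$fjbfe
  sorted[4] = feefijfgg$fjb
  sorted[5] = fgg$fjbfeefij
  sorted[6] = fijfgg$fjbfee
  sorted[7] = fjbfeefijfgg$
  sorted[8] = g$fjbfeefijfg
  sorted[9] = gg$fjbfeefijf
  sorted[10] = ijfgg$fjbfeef
  sorted[11] = jbfeefijfgg$f
  sorted[12] = jfgg$fjbfeefi
sorted[9] = gg$fjbfeefijf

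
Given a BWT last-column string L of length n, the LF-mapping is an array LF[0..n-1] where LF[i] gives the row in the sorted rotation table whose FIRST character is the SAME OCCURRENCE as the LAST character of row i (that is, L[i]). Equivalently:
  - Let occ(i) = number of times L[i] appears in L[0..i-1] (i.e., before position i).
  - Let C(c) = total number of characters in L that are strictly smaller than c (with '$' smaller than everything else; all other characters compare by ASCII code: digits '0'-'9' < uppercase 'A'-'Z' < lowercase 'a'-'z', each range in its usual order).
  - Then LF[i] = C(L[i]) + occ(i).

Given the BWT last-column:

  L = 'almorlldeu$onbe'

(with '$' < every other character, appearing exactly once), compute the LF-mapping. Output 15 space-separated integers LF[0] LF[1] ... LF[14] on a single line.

Answer: 1 6 9 11 13 7 8 3 4 14 0 12 10 2 5

Derivation:
Char counts: '$':1, 'a':1, 'b':1, 'd':1, 'e':2, 'l':3, 'm':1, 'n':1, 'o':2, 'r':1, 'u':1
C (first-col start): C('$')=0, C('a')=1, C('b')=2, C('d')=3, C('e')=4, C('l')=6, C('m')=9, C('n')=10, C('o')=11, C('r')=13, C('u')=14
L[0]='a': occ=0, LF[0]=C('a')+0=1+0=1
L[1]='l': occ=0, LF[1]=C('l')+0=6+0=6
L[2]='m': occ=0, LF[2]=C('m')+0=9+0=9
L[3]='o': occ=0, LF[3]=C('o')+0=11+0=11
L[4]='r': occ=0, LF[4]=C('r')+0=13+0=13
L[5]='l': occ=1, LF[5]=C('l')+1=6+1=7
L[6]='l': occ=2, LF[6]=C('l')+2=6+2=8
L[7]='d': occ=0, LF[7]=C('d')+0=3+0=3
L[8]='e': occ=0, LF[8]=C('e')+0=4+0=4
L[9]='u': occ=0, LF[9]=C('u')+0=14+0=14
L[10]='$': occ=0, LF[10]=C('$')+0=0+0=0
L[11]='o': occ=1, LF[11]=C('o')+1=11+1=12
L[12]='n': occ=0, LF[12]=C('n')+0=10+0=10
L[13]='b': occ=0, LF[13]=C('b')+0=2+0=2
L[14]='e': occ=1, LF[14]=C('e')+1=4+1=5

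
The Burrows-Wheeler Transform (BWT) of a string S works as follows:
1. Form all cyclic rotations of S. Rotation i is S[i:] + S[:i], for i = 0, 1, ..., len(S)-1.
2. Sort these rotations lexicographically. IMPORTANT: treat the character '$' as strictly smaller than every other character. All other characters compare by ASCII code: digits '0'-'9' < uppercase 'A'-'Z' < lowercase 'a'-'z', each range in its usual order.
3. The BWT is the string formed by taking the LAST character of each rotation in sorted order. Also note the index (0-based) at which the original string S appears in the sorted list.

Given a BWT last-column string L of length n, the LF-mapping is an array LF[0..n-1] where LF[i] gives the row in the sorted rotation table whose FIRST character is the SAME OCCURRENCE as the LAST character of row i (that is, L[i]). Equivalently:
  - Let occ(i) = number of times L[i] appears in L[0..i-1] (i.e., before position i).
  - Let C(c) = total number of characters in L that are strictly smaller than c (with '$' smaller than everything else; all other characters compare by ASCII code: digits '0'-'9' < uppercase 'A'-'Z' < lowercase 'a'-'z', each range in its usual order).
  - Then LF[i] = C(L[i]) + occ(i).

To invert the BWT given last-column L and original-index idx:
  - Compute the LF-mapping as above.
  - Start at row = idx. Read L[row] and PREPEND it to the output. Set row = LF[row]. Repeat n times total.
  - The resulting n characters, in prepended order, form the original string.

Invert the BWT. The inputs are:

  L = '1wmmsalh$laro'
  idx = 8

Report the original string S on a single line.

LF mapping: 1 12 7 8 11 2 5 4 0 6 3 10 9
Walk LF starting at row 8, prepending L[row]:
  step 1: row=8, L[8]='$', prepend. Next row=LF[8]=0
  step 2: row=0, L[0]='1', prepend. Next row=LF[0]=1
  step 3: row=1, L[1]='w', prepend. Next row=LF[1]=12
  step 4: row=12, L[12]='o', prepend. Next row=LF[12]=9
  step 5: row=9, L[9]='l', prepend. Next row=LF[9]=6
  step 6: row=6, L[6]='l', prepend. Next row=LF[6]=5
  step 7: row=5, L[5]='a', prepend. Next row=LF[5]=2
  step 8: row=2, L[2]='m', prepend. Next row=LF[2]=7
  step 9: row=7, L[7]='h', prepend. Next row=LF[7]=4
  step 10: row=4, L[4]='s', prepend. Next row=LF[4]=11
  step 11: row=11, L[11]='r', prepend. Next row=LF[11]=10
  step 12: row=10, L[10]='a', prepend. Next row=LF[10]=3
  step 13: row=3, L[3]='m', prepend. Next row=LF[3]=8
Reversed output: marshmallow1$

Answer: marshmallow1$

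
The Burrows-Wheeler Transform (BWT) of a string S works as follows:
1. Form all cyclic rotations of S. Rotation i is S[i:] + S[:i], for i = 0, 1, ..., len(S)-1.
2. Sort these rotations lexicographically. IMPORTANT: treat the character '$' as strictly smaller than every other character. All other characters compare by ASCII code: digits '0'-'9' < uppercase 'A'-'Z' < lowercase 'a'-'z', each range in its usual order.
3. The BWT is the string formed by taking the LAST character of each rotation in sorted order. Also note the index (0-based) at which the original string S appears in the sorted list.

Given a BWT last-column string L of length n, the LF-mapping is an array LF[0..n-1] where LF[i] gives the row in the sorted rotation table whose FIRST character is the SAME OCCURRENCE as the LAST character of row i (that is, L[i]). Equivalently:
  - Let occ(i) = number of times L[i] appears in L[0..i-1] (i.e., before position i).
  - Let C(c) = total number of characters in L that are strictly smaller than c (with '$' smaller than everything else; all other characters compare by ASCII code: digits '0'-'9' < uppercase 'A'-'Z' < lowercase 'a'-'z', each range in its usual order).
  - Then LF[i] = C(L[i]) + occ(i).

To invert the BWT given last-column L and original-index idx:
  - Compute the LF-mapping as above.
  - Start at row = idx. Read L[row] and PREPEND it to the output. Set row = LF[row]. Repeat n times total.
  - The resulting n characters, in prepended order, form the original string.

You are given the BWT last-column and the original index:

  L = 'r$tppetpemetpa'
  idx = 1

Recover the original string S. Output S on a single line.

LF mapping: 10 0 11 6 7 2 12 8 3 5 4 13 9 1
Walk LF starting at row 1, prepending L[row]:
  step 1: row=1, L[1]='$', prepend. Next row=LF[1]=0
  step 2: row=0, L[0]='r', prepend. Next row=LF[0]=10
  step 3: row=10, L[10]='e', prepend. Next row=LF[10]=4
  step 4: row=4, L[4]='p', prepend. Next row=LF[4]=7
  step 5: row=7, L[7]='p', prepend. Next row=LF[7]=8
  step 6: row=8, L[8]='e', prepend. Next row=LF[8]=3
  step 7: row=3, L[3]='p', prepend. Next row=LF[3]=6
  step 8: row=6, L[6]='t', prepend. Next row=LF[6]=12
  step 9: row=12, L[12]='p', prepend. Next row=LF[12]=9
  step 10: row=9, L[9]='m', prepend. Next row=LF[9]=5
  step 11: row=5, L[5]='e', prepend. Next row=LF[5]=2
  step 12: row=2, L[2]='t', prepend. Next row=LF[2]=11
  step 13: row=11, L[11]='t', prepend. Next row=LF[11]=13
  step 14: row=13, L[13]='a', prepend. Next row=LF[13]=1
Reversed output: attemptpepper$

Answer: attemptpepper$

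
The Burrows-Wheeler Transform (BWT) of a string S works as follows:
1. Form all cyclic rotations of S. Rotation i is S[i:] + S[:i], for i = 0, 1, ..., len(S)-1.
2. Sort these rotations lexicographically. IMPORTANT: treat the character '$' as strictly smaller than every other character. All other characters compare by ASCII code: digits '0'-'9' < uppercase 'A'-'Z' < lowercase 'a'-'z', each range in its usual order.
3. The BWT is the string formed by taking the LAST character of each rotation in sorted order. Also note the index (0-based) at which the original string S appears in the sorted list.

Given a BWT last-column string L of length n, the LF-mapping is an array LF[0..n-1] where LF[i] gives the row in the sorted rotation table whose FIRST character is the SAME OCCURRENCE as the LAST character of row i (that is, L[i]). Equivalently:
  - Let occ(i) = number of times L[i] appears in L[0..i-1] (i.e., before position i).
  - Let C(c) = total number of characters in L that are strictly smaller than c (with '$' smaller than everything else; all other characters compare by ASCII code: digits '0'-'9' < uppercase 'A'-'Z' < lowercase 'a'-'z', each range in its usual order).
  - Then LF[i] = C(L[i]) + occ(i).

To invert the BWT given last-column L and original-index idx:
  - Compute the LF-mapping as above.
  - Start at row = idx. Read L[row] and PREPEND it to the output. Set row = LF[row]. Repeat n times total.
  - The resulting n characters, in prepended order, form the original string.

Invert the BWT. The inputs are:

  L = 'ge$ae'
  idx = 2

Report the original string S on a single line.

Answer: eaeg$

Derivation:
LF mapping: 4 2 0 1 3
Walk LF starting at row 2, prepending L[row]:
  step 1: row=2, L[2]='$', prepend. Next row=LF[2]=0
  step 2: row=0, L[0]='g', prepend. Next row=LF[0]=4
  step 3: row=4, L[4]='e', prepend. Next row=LF[4]=3
  step 4: row=3, L[3]='a', prepend. Next row=LF[3]=1
  step 5: row=1, L[1]='e', prepend. Next row=LF[1]=2
Reversed output: eaeg$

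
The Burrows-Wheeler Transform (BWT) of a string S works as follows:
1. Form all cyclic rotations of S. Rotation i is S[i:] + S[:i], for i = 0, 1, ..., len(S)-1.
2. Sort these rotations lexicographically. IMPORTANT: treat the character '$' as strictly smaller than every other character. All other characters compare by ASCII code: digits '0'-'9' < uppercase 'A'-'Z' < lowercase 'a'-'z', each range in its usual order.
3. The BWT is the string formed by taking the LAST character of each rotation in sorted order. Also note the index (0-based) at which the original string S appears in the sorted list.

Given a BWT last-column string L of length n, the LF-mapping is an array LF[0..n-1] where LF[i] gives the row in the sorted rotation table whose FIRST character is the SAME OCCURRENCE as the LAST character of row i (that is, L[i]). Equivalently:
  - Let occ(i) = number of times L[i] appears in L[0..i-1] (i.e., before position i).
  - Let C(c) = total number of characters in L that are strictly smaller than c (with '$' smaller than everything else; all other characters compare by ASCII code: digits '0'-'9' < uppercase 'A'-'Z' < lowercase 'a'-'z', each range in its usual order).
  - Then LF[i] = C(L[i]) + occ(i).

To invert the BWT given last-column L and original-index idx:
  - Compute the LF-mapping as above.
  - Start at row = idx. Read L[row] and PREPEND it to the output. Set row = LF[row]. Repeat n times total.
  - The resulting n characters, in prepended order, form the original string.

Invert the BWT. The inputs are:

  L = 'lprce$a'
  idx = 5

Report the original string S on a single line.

Answer: parcel$

Derivation:
LF mapping: 4 5 6 2 3 0 1
Walk LF starting at row 5, prepending L[row]:
  step 1: row=5, L[5]='$', prepend. Next row=LF[5]=0
  step 2: row=0, L[0]='l', prepend. Next row=LF[0]=4
  step 3: row=4, L[4]='e', prepend. Next row=LF[4]=3
  step 4: row=3, L[3]='c', prepend. Next row=LF[3]=2
  step 5: row=2, L[2]='r', prepend. Next row=LF[2]=6
  step 6: row=6, L[6]='a', prepend. Next row=LF[6]=1
  step 7: row=1, L[1]='p', prepend. Next row=LF[1]=5
Reversed output: parcel$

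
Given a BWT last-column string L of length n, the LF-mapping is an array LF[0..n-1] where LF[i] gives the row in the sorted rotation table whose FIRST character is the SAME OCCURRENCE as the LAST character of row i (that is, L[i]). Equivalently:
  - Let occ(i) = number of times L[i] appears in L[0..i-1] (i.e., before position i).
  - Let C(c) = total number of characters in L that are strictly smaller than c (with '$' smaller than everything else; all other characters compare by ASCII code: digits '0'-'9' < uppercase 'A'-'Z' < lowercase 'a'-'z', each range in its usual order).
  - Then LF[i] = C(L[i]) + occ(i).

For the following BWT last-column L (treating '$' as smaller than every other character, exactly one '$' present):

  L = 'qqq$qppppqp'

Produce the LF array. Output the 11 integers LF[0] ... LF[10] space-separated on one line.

Char counts: '$':1, 'p':5, 'q':5
C (first-col start): C('$')=0, C('p')=1, C('q')=6
L[0]='q': occ=0, LF[0]=C('q')+0=6+0=6
L[1]='q': occ=1, LF[1]=C('q')+1=6+1=7
L[2]='q': occ=2, LF[2]=C('q')+2=6+2=8
L[3]='$': occ=0, LF[3]=C('$')+0=0+0=0
L[4]='q': occ=3, LF[4]=C('q')+3=6+3=9
L[5]='p': occ=0, LF[5]=C('p')+0=1+0=1
L[6]='p': occ=1, LF[6]=C('p')+1=1+1=2
L[7]='p': occ=2, LF[7]=C('p')+2=1+2=3
L[8]='p': occ=3, LF[8]=C('p')+3=1+3=4
L[9]='q': occ=4, LF[9]=C('q')+4=6+4=10
L[10]='p': occ=4, LF[10]=C('p')+4=1+4=5

Answer: 6 7 8 0 9 1 2 3 4 10 5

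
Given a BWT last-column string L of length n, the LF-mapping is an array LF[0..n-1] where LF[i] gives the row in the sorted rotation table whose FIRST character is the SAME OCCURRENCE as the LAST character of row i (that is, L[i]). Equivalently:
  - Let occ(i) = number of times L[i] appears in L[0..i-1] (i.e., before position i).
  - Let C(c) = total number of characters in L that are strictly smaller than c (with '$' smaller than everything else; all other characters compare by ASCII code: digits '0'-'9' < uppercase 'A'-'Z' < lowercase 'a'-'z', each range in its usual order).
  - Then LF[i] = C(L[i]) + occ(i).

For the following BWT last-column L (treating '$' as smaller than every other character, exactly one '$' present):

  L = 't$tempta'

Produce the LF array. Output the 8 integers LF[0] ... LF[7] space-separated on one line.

Answer: 5 0 6 2 3 4 7 1

Derivation:
Char counts: '$':1, 'a':1, 'e':1, 'm':1, 'p':1, 't':3
C (first-col start): C('$')=0, C('a')=1, C('e')=2, C('m')=3, C('p')=4, C('t')=5
L[0]='t': occ=0, LF[0]=C('t')+0=5+0=5
L[1]='$': occ=0, LF[1]=C('$')+0=0+0=0
L[2]='t': occ=1, LF[2]=C('t')+1=5+1=6
L[3]='e': occ=0, LF[3]=C('e')+0=2+0=2
L[4]='m': occ=0, LF[4]=C('m')+0=3+0=3
L[5]='p': occ=0, LF[5]=C('p')+0=4+0=4
L[6]='t': occ=2, LF[6]=C('t')+2=5+2=7
L[7]='a': occ=0, LF[7]=C('a')+0=1+0=1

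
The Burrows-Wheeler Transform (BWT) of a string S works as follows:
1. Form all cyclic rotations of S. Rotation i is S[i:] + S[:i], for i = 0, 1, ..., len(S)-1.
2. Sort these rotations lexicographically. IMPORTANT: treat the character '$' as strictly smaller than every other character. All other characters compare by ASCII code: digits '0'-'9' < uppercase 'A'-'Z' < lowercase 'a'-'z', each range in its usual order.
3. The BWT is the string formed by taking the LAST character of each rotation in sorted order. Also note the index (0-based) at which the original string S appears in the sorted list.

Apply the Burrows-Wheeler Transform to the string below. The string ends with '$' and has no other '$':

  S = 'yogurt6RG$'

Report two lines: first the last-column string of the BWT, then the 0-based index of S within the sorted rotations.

All 10 rotations (rotation i = S[i:]+S[:i]):
  rot[0] = yogurt6RG$
  rot[1] = ogurt6RG$y
  rot[2] = gurt6RG$yo
  rot[3] = urt6RG$yog
  rot[4] = rt6RG$yogu
  rot[5] = t6RG$yogur
  rot[6] = 6RG$yogurt
  rot[7] = RG$yogurt6
  rot[8] = G$yogurt6R
  rot[9] = $yogurt6RG
Sorted (with $ < everything):
  sorted[0] = $yogurt6RG  (last char: 'G')
  sorted[1] = 6RG$yogurt  (last char: 't')
  sorted[2] = G$yogurt6R  (last char: 'R')
  sorted[3] = RG$yogurt6  (last char: '6')
  sorted[4] = gurt6RG$yo  (last char: 'o')
  sorted[5] = ogurt6RG$y  (last char: 'y')
  sorted[6] = rt6RG$yogu  (last char: 'u')
  sorted[7] = t6RG$yogur  (last char: 'r')
  sorted[8] = urt6RG$yog  (last char: 'g')
  sorted[9] = yogurt6RG$  (last char: '$')
Last column: GtR6oyurg$
Original string S is at sorted index 9

Answer: GtR6oyurg$
9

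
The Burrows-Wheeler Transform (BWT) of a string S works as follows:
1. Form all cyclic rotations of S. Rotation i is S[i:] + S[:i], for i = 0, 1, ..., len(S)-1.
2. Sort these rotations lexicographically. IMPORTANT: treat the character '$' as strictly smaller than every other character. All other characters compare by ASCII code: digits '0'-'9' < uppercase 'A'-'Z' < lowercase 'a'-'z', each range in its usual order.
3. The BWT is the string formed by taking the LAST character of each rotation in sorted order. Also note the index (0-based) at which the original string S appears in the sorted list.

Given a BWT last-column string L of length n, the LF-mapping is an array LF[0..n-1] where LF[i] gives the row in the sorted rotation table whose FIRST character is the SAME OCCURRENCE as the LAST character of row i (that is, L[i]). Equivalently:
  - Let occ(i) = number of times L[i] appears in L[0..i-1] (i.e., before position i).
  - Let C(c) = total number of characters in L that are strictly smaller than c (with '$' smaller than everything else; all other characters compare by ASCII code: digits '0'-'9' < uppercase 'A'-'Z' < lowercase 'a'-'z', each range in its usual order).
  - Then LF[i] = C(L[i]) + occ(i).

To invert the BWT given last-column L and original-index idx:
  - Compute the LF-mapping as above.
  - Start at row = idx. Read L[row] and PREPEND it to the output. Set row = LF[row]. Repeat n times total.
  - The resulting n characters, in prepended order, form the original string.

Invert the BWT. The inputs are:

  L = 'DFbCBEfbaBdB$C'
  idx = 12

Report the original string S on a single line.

Answer: dbBaFBCBbECfD$

Derivation:
LF mapping: 6 8 10 4 1 7 13 11 9 2 12 3 0 5
Walk LF starting at row 12, prepending L[row]:
  step 1: row=12, L[12]='$', prepend. Next row=LF[12]=0
  step 2: row=0, L[0]='D', prepend. Next row=LF[0]=6
  step 3: row=6, L[6]='f', prepend. Next row=LF[6]=13
  step 4: row=13, L[13]='C', prepend. Next row=LF[13]=5
  step 5: row=5, L[5]='E', prepend. Next row=LF[5]=7
  step 6: row=7, L[7]='b', prepend. Next row=LF[7]=11
  step 7: row=11, L[11]='B', prepend. Next row=LF[11]=3
  step 8: row=3, L[3]='C', prepend. Next row=LF[3]=4
  step 9: row=4, L[4]='B', prepend. Next row=LF[4]=1
  step 10: row=1, L[1]='F', prepend. Next row=LF[1]=8
  step 11: row=8, L[8]='a', prepend. Next row=LF[8]=9
  step 12: row=9, L[9]='B', prepend. Next row=LF[9]=2
  step 13: row=2, L[2]='b', prepend. Next row=LF[2]=10
  step 14: row=10, L[10]='d', prepend. Next row=LF[10]=12
Reversed output: dbBaFBCBbECfD$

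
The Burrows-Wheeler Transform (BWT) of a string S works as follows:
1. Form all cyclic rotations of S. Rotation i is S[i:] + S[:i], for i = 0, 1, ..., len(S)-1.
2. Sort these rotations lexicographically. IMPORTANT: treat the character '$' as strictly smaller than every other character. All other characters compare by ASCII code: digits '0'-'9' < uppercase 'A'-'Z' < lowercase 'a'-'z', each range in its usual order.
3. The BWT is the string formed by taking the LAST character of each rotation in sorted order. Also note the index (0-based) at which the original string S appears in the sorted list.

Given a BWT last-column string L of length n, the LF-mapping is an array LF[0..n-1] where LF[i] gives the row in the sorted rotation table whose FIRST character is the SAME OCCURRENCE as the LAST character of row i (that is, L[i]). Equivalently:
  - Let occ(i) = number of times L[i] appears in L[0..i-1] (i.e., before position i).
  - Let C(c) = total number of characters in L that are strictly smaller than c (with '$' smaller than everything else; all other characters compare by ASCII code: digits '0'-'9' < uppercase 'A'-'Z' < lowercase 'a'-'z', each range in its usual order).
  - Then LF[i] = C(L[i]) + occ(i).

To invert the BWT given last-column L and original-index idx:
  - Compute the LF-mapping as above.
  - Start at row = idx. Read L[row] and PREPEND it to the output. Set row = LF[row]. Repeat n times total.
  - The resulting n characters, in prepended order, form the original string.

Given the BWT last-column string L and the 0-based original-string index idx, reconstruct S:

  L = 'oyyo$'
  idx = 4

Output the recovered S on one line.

LF mapping: 1 3 4 2 0
Walk LF starting at row 4, prepending L[row]:
  step 1: row=4, L[4]='$', prepend. Next row=LF[4]=0
  step 2: row=0, L[0]='o', prepend. Next row=LF[0]=1
  step 3: row=1, L[1]='y', prepend. Next row=LF[1]=3
  step 4: row=3, L[3]='o', prepend. Next row=LF[3]=2
  step 5: row=2, L[2]='y', prepend. Next row=LF[2]=4
Reversed output: yoyo$

Answer: yoyo$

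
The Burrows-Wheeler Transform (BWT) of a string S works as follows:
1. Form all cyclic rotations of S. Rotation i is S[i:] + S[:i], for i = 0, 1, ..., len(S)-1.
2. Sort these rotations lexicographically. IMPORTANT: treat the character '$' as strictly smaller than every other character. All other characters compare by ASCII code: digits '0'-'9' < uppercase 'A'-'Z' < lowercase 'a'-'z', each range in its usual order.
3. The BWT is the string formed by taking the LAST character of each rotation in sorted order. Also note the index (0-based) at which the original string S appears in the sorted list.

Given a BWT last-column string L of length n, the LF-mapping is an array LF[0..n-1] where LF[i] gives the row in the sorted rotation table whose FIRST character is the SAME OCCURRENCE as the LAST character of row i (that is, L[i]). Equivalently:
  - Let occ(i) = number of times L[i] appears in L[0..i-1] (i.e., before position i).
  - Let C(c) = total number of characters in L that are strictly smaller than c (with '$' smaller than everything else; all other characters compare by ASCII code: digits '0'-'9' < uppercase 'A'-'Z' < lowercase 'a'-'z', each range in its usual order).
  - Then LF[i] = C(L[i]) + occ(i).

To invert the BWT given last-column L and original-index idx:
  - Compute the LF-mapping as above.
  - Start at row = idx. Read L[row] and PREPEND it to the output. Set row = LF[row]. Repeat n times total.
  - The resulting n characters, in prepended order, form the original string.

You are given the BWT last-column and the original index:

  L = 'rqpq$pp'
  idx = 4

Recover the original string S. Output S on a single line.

LF mapping: 6 4 1 5 0 2 3
Walk LF starting at row 4, prepending L[row]:
  step 1: row=4, L[4]='$', prepend. Next row=LF[4]=0
  step 2: row=0, L[0]='r', prepend. Next row=LF[0]=6
  step 3: row=6, L[6]='p', prepend. Next row=LF[6]=3
  step 4: row=3, L[3]='q', prepend. Next row=LF[3]=5
  step 5: row=5, L[5]='p', prepend. Next row=LF[5]=2
  step 6: row=2, L[2]='p', prepend. Next row=LF[2]=1
  step 7: row=1, L[1]='q', prepend. Next row=LF[1]=4
Reversed output: qppqpr$

Answer: qppqpr$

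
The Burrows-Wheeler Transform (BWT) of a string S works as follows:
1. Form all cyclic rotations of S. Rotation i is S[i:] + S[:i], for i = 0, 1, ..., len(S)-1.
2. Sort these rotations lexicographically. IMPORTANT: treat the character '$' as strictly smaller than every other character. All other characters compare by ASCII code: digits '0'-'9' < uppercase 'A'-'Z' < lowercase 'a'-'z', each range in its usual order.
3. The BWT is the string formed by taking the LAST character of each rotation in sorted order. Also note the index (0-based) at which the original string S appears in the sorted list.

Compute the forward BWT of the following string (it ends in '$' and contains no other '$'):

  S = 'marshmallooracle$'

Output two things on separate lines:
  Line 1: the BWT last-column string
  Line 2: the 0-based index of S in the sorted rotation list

All 17 rotations (rotation i = S[i:]+S[:i]):
  rot[0] = marshmallooracle$
  rot[1] = arshmallooracle$m
  rot[2] = rshmallooracle$ma
  rot[3] = shmallooracle$mar
  rot[4] = hmallooracle$mars
  rot[5] = mallooracle$marsh
  rot[6] = allooracle$marshm
  rot[7] = llooracle$marshma
  rot[8] = looracle$marshmal
  rot[9] = ooracle$marshmall
  rot[10] = oracle$marshmallo
  rot[11] = racle$marshmalloo
  rot[12] = acle$marshmalloor
  rot[13] = cle$marshmalloora
  rot[14] = le$marshmalloorac
  rot[15] = e$marshmallooracl
  rot[16] = $marshmallooracle
Sorted (with $ < everything):
  sorted[0] = $marshmallooracle  (last char: 'e')
  sorted[1] = acle$marshmalloor  (last char: 'r')
  sorted[2] = allooracle$marshm  (last char: 'm')
  sorted[3] = arshmallooracle$m  (last char: 'm')
  sorted[4] = cle$marshmalloora  (last char: 'a')
  sorted[5] = e$marshmallooracl  (last char: 'l')
  sorted[6] = hmallooracle$mars  (last char: 's')
  sorted[7] = le$marshmalloorac  (last char: 'c')
  sorted[8] = llooracle$marshma  (last char: 'a')
  sorted[9] = looracle$marshmal  (last char: 'l')
  sorted[10] = mallooracle$marsh  (last char: 'h')
  sorted[11] = marshmallooracle$  (last char: '$')
  sorted[12] = ooracle$marshmall  (last char: 'l')
  sorted[13] = oracle$marshmallo  (last char: 'o')
  sorted[14] = racle$marshmalloo  (last char: 'o')
  sorted[15] = rshmallooracle$ma  (last char: 'a')
  sorted[16] = shmallooracle$mar  (last char: 'r')
Last column: ermmalscalh$looar
Original string S is at sorted index 11

Answer: ermmalscalh$looar
11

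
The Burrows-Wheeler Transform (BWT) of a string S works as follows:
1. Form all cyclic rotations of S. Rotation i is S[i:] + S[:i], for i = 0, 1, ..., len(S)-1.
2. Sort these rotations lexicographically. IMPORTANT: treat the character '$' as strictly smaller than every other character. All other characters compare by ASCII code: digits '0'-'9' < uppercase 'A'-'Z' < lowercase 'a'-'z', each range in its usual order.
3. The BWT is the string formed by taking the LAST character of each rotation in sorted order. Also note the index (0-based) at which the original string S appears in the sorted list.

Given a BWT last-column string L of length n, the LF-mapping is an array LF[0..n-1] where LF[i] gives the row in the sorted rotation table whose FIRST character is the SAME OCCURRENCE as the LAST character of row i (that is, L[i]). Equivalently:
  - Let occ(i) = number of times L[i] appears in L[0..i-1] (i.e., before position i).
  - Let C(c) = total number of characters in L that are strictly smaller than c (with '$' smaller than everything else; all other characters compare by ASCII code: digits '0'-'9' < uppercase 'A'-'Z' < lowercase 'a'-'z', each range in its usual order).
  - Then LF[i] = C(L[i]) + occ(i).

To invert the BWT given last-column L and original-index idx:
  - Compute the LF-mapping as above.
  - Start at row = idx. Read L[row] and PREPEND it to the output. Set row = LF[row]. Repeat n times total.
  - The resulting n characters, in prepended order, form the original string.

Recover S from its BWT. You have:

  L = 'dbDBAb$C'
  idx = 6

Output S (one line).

LF mapping: 7 5 4 2 1 6 0 3
Walk LF starting at row 6, prepending L[row]:
  step 1: row=6, L[6]='$', prepend. Next row=LF[6]=0
  step 2: row=0, L[0]='d', prepend. Next row=LF[0]=7
  step 3: row=7, L[7]='C', prepend. Next row=LF[7]=3
  step 4: row=3, L[3]='B', prepend. Next row=LF[3]=2
  step 5: row=2, L[2]='D', prepend. Next row=LF[2]=4
  step 6: row=4, L[4]='A', prepend. Next row=LF[4]=1
  step 7: row=1, L[1]='b', prepend. Next row=LF[1]=5
  step 8: row=5, L[5]='b', prepend. Next row=LF[5]=6
Reversed output: bbADBCd$

Answer: bbADBCd$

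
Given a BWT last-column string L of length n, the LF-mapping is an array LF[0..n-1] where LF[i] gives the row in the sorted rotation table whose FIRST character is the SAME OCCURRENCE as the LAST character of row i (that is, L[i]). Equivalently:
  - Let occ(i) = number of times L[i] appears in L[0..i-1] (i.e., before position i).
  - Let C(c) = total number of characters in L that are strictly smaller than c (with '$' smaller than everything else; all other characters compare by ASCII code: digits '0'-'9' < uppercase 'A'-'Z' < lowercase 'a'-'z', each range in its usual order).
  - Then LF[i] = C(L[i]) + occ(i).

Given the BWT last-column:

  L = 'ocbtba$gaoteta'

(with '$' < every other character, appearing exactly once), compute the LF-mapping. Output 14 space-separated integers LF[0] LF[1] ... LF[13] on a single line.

Char counts: '$':1, 'a':3, 'b':2, 'c':1, 'e':1, 'g':1, 'o':2, 't':3
C (first-col start): C('$')=0, C('a')=1, C('b')=4, C('c')=6, C('e')=7, C('g')=8, C('o')=9, C('t')=11
L[0]='o': occ=0, LF[0]=C('o')+0=9+0=9
L[1]='c': occ=0, LF[1]=C('c')+0=6+0=6
L[2]='b': occ=0, LF[2]=C('b')+0=4+0=4
L[3]='t': occ=0, LF[3]=C('t')+0=11+0=11
L[4]='b': occ=1, LF[4]=C('b')+1=4+1=5
L[5]='a': occ=0, LF[5]=C('a')+0=1+0=1
L[6]='$': occ=0, LF[6]=C('$')+0=0+0=0
L[7]='g': occ=0, LF[7]=C('g')+0=8+0=8
L[8]='a': occ=1, LF[8]=C('a')+1=1+1=2
L[9]='o': occ=1, LF[9]=C('o')+1=9+1=10
L[10]='t': occ=1, LF[10]=C('t')+1=11+1=12
L[11]='e': occ=0, LF[11]=C('e')+0=7+0=7
L[12]='t': occ=2, LF[12]=C('t')+2=11+2=13
L[13]='a': occ=2, LF[13]=C('a')+2=1+2=3

Answer: 9 6 4 11 5 1 0 8 2 10 12 7 13 3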